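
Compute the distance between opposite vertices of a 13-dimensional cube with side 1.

||(1,1,...,1)|| = √(13)·1 ≈ 3.60555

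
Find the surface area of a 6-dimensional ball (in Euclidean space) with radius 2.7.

|∂B_6(2.7)| ≈ 4449.06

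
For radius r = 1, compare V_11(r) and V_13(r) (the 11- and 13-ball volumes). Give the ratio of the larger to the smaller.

V_11(1) ≈ 1.8841, V_13(1) ≈ 0.910629. The 11-ball is larger by a factor of 2.069.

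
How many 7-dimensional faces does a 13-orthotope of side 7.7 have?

Number of 7-faces = C(13,7) · 2^(13-7) = 1716 · 64 = 109824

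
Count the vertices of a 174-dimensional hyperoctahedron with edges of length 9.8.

The 174-dimensional cross-polytope has 2n = 2·174 = 348 vertices.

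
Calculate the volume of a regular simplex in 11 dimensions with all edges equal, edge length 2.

For a regular n-simplex with edge a, V = (a^n / n!)·√((n+1)/2^n). With a=2, n=11: V ≈ 3.92735e-06.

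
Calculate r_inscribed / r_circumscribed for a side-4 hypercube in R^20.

Ratio = (s/2)/(s√20/2) = 20^(-1/2) ≈ 0.223607.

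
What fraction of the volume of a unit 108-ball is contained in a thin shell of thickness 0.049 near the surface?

Shell fraction = 1 - (1-0.049)^108 ≈ 0.9956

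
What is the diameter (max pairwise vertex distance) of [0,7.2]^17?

d = √(7.2² + 7.2² + ... + 7.2²) [17 terms] = √(17·7.2²) = 7.2√17 ≈ 29.6864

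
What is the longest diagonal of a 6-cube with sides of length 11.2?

Diagonal = √6 · 11.2 ≈ 27.4343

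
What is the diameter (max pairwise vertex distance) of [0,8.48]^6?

||(8.48,8.48,...,8.48)|| = √(6)·8.48 ≈ 20.7717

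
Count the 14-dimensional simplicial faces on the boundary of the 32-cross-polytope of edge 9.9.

An n-cross-polytope has 2^(k+1)·C(n,k+1) k-faces. Here 2^15·C(32,15) = 32768·565722720 = 18537602088960.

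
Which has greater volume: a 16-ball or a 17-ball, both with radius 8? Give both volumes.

V_16(8) ≈ 6.62397e+13. V_17(8) ≈ 3.17461e+14. The 17-ball is larger.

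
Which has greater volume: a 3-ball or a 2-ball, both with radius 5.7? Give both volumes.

V_3(5.7) ≈ 775.735. V_2(5.7) ≈ 102.07. The 3-ball is larger.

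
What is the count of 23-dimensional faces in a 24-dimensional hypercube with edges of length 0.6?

An n-cube has C(n,k)·2^(n-k) k-faces. Here C(24,23)·2^1 = 24·2 = 48.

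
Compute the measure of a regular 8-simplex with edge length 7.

V_8 = √(9) · 7^8 / (8! · 2^(8/2)) ≈ 26.808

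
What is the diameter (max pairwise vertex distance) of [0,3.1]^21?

Diagonal = √21 · 3.1 ≈ 14.206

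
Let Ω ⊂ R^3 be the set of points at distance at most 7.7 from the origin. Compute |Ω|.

The n-ball volume is π^(n/2)·r^n/Γ(n/2+1). With n=3, r=7.7: V ≈ 1912.32.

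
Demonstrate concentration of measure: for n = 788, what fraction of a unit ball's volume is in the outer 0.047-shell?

1 - (1-0.047)^788 ≈ 1 - 3.351e-17 ≈ 100.000000%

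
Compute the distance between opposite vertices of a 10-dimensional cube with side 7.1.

Diagonal = √10 · 7.1 ≈ 22.4522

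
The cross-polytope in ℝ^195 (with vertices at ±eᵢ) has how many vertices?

Number of vertices = 2n = 390.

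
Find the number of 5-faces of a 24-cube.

An n-cube has C(n,k)·2^(n-k) k-faces. Here C(24,5)·2^19 = 42504·524288 = 22284337152.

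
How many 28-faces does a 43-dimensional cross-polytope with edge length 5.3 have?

An n-cross-polytope has 2^(k+1)·C(n,k+1) k-faces. Here 2^29·C(43,29) = 536870912·78378960360 = 42079383930085048320.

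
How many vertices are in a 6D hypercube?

Number of 0-faces = C(6,0) · 2^(6-0) = 1 · 64 = 64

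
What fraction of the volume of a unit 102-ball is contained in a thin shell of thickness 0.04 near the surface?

Shell fraction = 1 - (1-0.04)^102 ≈ 0.984452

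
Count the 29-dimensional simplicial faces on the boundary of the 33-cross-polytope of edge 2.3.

Each 29-face is the convex hull of 30 vertices, one chosen as ±e_i from each of 30 distinct axes: 2^30·C(33,30) = 5858335391744.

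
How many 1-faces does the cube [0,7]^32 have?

The 32-cube has n·2^(n-1) = 32·2^31 = 32·2147483648 = 68719476736 edges.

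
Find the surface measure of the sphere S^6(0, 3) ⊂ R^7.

The surface area of an n-ball is 2π^(n/2) r^(n-1) / Γ(n/2). For n=7, r=3: 3888·π^3/5 ≈ 24110.5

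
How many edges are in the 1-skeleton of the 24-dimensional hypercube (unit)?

An n-cube has n·2^(n-1) edges. With n = 24: 24·8388608 = 201326592.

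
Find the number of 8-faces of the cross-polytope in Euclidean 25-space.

f_8(25-orthoplex) = 2^9 · (25 choose 9) = 1046003200.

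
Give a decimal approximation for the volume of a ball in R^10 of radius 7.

V_10(7) = π^(10/2) · (7)^10 / Γ(10/2 + 1) = 282475249·π^5/120 ≈ 7.20358e+08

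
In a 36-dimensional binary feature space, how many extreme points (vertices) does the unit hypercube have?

The 36-cube has 2^36 = 68719476736 vertices.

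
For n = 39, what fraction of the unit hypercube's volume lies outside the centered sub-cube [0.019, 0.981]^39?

The inner cube has side 1-2·0.019 = 0.962 and volume (0.962)^39 ≈ 0.2207, so the shell holds 0.779287 of the volume.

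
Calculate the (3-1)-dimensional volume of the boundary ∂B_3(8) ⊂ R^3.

|∂B_3(8)| = 4πr² = 4π·(8)² ≈ 804.248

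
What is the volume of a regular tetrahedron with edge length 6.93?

Volume = (√2/12) · 6.93³ = 39.2223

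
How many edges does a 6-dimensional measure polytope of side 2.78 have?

Number of 1-faces = C(6,1)·2^(6-1) = 6·32 = 192.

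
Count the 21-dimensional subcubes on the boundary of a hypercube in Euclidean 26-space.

Choose 21 of 26 axes to span the face (C(26,21) = 65780 ways), then fix each of the remaining 5 coordinates at one of its two extreme values (2^5 = 32 ways): 65780·32 = 2104960.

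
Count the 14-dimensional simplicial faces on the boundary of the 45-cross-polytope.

Number of 14-faces = 2^(14+1) · C(45,14+1) = 32768 · 344867425584 = 11300615801536512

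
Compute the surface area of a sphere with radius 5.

The surface area of an n-ball is 2π^(n/2) r^(n-1) / Γ(n/2). For n=3, r=5: 4πr² = 4π·(5)² ≈ 314.159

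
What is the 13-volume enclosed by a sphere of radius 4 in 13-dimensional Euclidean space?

V = 8589934592·π^6/135135 ≈ 6.11113e+07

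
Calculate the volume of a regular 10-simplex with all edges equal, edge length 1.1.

V = (1.1^10 / 10!) · √((10+1) / 2^10) ≈ 7.40816e-08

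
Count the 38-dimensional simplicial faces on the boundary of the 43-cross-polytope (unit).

Each 38-face is the convex hull of 39 vertices, one chosen as ±e_i from each of 39 distinct axes: 2^39·C(43,39) = 67845364991918080.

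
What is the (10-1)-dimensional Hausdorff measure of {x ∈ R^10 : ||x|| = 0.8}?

The surface area of an n-ball is 2π^(n/2) r^(n-1) / Γ(n/2). For n=10, r=0.8: 3.42277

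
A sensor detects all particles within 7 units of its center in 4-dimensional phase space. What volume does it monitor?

V = 2401·π^2/2 ≈ 11848.5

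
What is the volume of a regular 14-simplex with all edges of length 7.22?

V_14 = √(15) · 7.22^14 / (14! · 2^(14/2)) ≈ 0.363035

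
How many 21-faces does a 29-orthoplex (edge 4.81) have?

Each 21-face is the convex hull of 22 vertices, one chosen as ±e_i from each of 22 distinct axes: 2^22·C(29,22) = 6546385797120.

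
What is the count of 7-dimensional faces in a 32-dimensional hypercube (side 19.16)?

Number of 7-faces = C(32,7) · 2^(32-7) = 3365856 · 33554432 = 112939386273792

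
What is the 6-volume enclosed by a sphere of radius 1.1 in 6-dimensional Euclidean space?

V_6(1.1) = π^(6/2) · (1.1)^6 / Γ(6/2 + 1) ≈ 9.15492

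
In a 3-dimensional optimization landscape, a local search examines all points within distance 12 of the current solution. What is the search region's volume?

Volume = π^{3/2}·(12)^3/Γ(5/2) = 2304·π ≈ 7238.23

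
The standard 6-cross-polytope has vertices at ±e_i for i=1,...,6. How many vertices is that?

Number of vertices = 2n = 12.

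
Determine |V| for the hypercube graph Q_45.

Each vertex is a binary string of length 45, so there are 2^45 = 35184372088832.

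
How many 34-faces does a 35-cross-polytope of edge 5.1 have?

Number of 34-faces = 2^(34+1) · C(35,34+1) = 34359738368 · 1 = 34359738368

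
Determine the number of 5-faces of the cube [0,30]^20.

Choose 5 of 20 axes to span the face (C(20,5) = 15504 ways), then fix each of the remaining 15 coordinates at one of its two extreme values (2^15 = 32768 ways): 15504·32768 = 508035072.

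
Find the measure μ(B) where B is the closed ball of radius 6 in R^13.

The n-ball volume is π^(n/2)·r^n/Γ(n/2+1). With n=13, r=6: V = 61917364224·π^6/5005 ≈ 1.18934e+10.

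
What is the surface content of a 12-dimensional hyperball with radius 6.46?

S_12(6.46) = 2·π^(12/2)·(6.46)^11 / Γ(12/2) ≈ 1.3101e+10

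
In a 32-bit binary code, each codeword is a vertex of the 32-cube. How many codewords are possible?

Each vertex is a binary string of length 32, so there are 2^32 = 4294967296.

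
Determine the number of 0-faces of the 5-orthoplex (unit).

Each 0-face is the convex hull of 1 vertex, one chosen as ±e_i from each of 1 distinct axis: 2^1·C(5,1) = 10.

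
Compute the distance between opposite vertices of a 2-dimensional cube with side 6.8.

||(6.8,6.8,...,6.8)|| = √(2)·6.8 ≈ 9.61665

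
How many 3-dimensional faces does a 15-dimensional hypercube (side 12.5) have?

f_3(15-cube) = (15 choose 3) · 2^12 = 1863680.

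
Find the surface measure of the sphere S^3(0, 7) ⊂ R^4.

|∂B_4(7)| = 686·π^2 ≈ 6770.55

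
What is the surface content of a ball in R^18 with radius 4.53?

The surface area of an n-ball is 2π^(n/2) r^(n-1) / Γ(n/2). For n=18, r=4.53: 2.10634e+11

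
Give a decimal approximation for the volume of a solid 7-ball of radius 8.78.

Volume = π^{7/2}·(8.78)^7/Γ(9/2) ≈ 1.90039e+07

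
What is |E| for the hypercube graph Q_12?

An n-cube has n·2^(n-1) edges. With n = 12: 12·2048 = 24576.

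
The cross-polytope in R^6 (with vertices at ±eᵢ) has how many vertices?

An n-cross-polytope has 2n vertices; here n = 6, giving 12.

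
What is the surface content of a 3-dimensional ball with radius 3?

|∂B_3(3)| = 4πr² = 4π·(3)² ≈ 113.097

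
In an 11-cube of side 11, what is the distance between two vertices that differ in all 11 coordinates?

Diagonal = √11 · 11 ≈ 36.4829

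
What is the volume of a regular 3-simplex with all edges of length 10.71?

Volume = (√2/12) · 10.71³ = 144.778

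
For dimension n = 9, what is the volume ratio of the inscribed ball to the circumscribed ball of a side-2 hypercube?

V_in/V_out = n^(-n/2) = 9^(-9/2) ≈ 5.08053e-05.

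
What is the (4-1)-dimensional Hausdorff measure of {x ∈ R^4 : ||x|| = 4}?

The surface area of an n-ball is 2π^(n/2) r^(n-1) / Γ(n/2). For n=4, r=4: 128·π^2 ≈ 1263.31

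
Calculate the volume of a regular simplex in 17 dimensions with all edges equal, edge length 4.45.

For a regular n-simplex with edge a, V = (a^n / n!)·√((n+1)/2^n). With a=4.45, n=17: V ≈ 3.46683e-06.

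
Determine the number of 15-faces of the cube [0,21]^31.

Choose 15 of 31 axes to span the face (C(31,15) = 300540195 ways), then fix each of the remaining 16 coordinates at one of its two extreme values (2^16 = 65536 ways): 300540195·65536 = 19696202219520.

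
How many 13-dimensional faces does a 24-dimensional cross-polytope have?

Each 13-face is the convex hull of 14 vertices, one chosen as ±e_i from each of 14 distinct axes: 2^14·C(24,14) = 32133218304.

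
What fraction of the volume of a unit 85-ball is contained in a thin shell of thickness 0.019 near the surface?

V(inner)/V(outer) = ((1-0.019)/1)^85 ≈ 0.1958, so the shell fraction is 0.804176.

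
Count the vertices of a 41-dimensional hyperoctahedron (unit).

Number of vertices = 2n = 82.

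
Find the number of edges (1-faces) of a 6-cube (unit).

f_1(6-cube) = (6 choose 1) · 2^5 = 192.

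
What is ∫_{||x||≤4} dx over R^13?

The n-ball volume is π^(n/2)·r^n/Γ(n/2+1). With n=13, r=4: V = 8589934592·π^6/135135 ≈ 6.11113e+07.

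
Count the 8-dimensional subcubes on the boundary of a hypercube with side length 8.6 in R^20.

An n-cube has C(n,k)·2^(n-k) k-faces. Here C(20,8)·2^12 = 125970·4096 = 515973120.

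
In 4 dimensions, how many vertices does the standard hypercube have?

Number of vertices = 2^4 = 16.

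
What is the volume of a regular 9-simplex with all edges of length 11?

Volume = 11^9 · √(10/2^9) / 9! ≈ 908.105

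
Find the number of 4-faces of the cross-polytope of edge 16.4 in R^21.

f_4(21-orthoplex) = 2^5 · (21 choose 5) = 651168.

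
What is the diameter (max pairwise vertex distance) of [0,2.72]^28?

The space diagonal of an n-cube of side s is s√n. Here 2.72·√28 ≈ 14.3929.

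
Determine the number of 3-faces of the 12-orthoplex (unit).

Each 3-face is the convex hull of 4 vertices, one chosen as ±e_i from each of 4 distinct axes: 2^4·C(12,4) = 7920.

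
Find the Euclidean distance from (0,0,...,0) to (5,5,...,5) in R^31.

d = √(5² + 5² + ... + 5²) [31 terms] = √(31·5²) = 5√31 ≈ 27.8388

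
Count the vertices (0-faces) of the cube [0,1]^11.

An n-cube has 2^n vertices; for n = 11 that is 2^11 = 2048.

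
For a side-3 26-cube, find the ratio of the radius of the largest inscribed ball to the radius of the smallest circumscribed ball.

r_in / r_out = (3/2) / (3√26/2) = 1/√26 ≈ 0.196116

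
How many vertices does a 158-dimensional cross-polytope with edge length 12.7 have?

The vertices are ±e_1, ..., ±e_158, so there are 2·158 = 316.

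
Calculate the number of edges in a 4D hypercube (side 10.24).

Number of 1-faces = C(4,1)·2^(4-1) = 4·8 = 32.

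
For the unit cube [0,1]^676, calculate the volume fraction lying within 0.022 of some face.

Shell fraction = 1 - (1-0.044)^676 ≈ 1 - 6.159e-14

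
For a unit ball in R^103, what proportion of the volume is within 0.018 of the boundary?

Shell fraction = 1 - (1-0.018)^103 ≈ 0.846013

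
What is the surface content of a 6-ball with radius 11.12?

S = n·V_n(r)/r = 6·V_6(11.12)/11.12 (volume-to-surface relation), giving 5.27198e+06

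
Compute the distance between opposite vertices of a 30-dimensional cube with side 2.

d = √(2² + 2² + ... + 2²) [30 terms] = √(30·2²) = 2√30 ≈ 10.9545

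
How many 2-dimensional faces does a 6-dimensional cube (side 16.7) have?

f_2(6-cube) = (6 choose 2) · 2^4 = 240.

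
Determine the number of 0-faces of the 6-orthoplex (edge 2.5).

An n-cross-polytope has 2^(k+1)·C(n,k+1) k-faces. Here 2^1·C(6,1) = 2·6 = 12.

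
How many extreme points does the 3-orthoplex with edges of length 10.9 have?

The vertices are ±e_1, ..., ±e_3, so there are 2·3 = 6.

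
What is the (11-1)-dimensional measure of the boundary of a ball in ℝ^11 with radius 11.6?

|∂B_11(11.6)| ≈ 9.14276e+11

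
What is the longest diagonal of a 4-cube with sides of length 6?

Diagonal = √4 · 6 = 12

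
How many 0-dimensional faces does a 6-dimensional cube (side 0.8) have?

An n-cube has C(n,k)·2^(n-k) k-faces. Here C(6,0)·2^6 = 1·64 = 64.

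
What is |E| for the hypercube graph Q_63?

Number of 1-faces = C(63,1)·2^(63-1) = 63·4611686018427387904 = 290536219160925437952.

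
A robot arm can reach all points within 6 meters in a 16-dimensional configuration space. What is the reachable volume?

V_16(6) = π^(16/2) · (6)^16 / Γ(16/2 + 1) = 2448880128·π^8/35 ≈ 6.63894e+11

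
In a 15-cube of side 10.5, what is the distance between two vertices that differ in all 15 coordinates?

The space diagonal of an n-cube of side s is s√n. Here 10.5·√15 ≈ 40.6663.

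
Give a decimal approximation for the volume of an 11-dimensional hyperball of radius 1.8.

V_11(1.8) = π^(11/2) · (1.8)^11 / Γ(11/2 + 1) ≈ 1210.88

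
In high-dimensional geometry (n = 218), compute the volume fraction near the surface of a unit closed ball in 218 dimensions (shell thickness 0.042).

1 - (1-0.042)^218 ≈ 0.999913 ≈ 99.9913%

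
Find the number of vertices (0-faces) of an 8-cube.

An n-cube has C(n,k)·2^(n-k) k-faces. Here C(8,0)·2^8 = 1·256 = 256.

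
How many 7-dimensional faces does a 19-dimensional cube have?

f_7(19-cube) = (19 choose 7) · 2^12 = 206389248.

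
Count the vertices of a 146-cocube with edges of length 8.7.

An n-cross-polytope has 2n vertices; here n = 146, giving 292.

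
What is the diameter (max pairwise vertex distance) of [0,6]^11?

Diagonal = √11 · 6 ≈ 19.8997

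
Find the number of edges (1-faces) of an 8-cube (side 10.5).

f_1(8-cube) = (8 choose 1) · 2^7 = 1024.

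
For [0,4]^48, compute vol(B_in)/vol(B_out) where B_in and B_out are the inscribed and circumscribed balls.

V_in/V_out = n^(-n/2) = 48^(-48/2) ≈ 4.469e-41.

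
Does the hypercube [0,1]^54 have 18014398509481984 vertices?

True. The 54-cube has 2^54 = 18014398509481984 vertices.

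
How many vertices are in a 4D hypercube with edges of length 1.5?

Choose 0 of 4 axes to span the face (C(4,0) = 1 way), then fix each of the remaining 4 coordinates at one of its two extreme values (2^4 = 16 ways): 1·16 = 16.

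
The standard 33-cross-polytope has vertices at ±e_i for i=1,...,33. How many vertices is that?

The vertices are ±e_1, ..., ±e_33, so there are 2·33 = 66.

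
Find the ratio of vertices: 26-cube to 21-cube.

The 26-cube has 2^26 = 67108864 vertices. The 21-cube has 2^21 = 2097152 vertices. Ratio: 67108864/2097152 = 32.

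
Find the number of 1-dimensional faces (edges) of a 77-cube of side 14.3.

An n-cube has n·2^(n-1) edges. With n = 77: 77·75557863725914323419136 = 5817955506895402903273472.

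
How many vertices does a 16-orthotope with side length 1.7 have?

The 16-cube has 2^16 = 65536 vertices.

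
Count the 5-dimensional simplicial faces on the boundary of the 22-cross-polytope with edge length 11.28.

f_5(22-orthoplex) = 2^6 · (22 choose 6) = 4775232.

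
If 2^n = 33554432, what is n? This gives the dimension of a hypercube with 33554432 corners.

The n-cube has 2^n vertices, and 33554432 = 2^25, so n = 25.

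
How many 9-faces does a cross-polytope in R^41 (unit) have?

Each 9-face is the convex hull of 10 vertices, one chosen as ±e_i from each of 10 distinct axes: 2^10·C(41,10) = 1148005793792.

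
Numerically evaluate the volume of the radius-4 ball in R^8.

Volume = π^{8/2}·(4)^8/Γ(5) = 8192·π^4/3 ≈ 265992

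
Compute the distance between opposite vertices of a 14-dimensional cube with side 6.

The space diagonal of an n-cube of side s is s√n. Here 6·√14 ≈ 22.4499.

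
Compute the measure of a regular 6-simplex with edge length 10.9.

V_6 = √(7) · 10.9^6 / (6! · 2^(6/2)) ≈ 770.345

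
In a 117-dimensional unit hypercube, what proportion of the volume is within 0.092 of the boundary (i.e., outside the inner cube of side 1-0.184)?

1 - (1 - 2·0.092)^117 = 1 - 0.816^117 ≈ 1 - 4.653e-11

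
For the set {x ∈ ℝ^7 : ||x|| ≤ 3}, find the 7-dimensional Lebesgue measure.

V_7(3) = π^(7/2) · (3)^7 / Γ(7/2 + 1) = 11664·π^3/35 ≈ 10333.1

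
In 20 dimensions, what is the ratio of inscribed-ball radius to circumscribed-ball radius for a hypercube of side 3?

For an n-cube of any side s, the inradius is s/2 and the circumradius is s√n/2, so the ratio is 1/√20 ≈ 0.223607.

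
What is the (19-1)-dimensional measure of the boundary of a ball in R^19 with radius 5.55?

S = n·V_n(r)/r = 19·V_19(5.55)/5.55 (volume-to-surface relation), giving 2.21113e+13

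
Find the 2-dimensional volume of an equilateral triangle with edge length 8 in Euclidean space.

Area = (√3/4) · 8² = 27.7128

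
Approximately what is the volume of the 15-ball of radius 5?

V = 312500000000·π^7/81081 ≈ 1.16407e+10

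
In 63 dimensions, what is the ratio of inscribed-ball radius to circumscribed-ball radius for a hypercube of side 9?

r_in / r_out = (9/2) / (9√63/2) = 1/√63 ≈ 0.125988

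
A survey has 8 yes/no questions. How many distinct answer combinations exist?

Each vertex is a binary string of length 8, so there are 2^8 = 256.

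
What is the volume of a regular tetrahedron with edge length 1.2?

Volume = (√2/12) · 1.2³ = 0.203647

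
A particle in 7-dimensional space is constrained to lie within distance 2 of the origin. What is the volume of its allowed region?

The n-ball volume is π^(n/2)·r^n/Γ(n/2+1). With n=7, r=2: V = 2048·π^3/105 ≈ 604.77.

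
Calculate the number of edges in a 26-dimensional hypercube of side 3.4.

An n-cube has n·2^(n-1) edges. With n = 26: 26·33554432 = 872415232.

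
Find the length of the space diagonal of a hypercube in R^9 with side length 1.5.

d = √(1.5² + 1.5² + ... + 1.5²) [9 terms] = √(9·1.5²) = 1.5√9 = 4.5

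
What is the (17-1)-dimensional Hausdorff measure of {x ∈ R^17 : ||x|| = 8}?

S_17(8) = 2·π^(17/2)·(8)^16 / Γ(17/2) = 144115188075855872·π^8/2027025 ≈ 6.74605e+14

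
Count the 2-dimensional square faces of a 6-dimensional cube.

An n-cube has C(n,k)·2^(n-k) k-faces. Here C(6,2)·2^4 = 15·16 = 240.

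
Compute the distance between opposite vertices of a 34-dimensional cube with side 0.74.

Diagonal = √34 · 0.74 ≈ 4.3149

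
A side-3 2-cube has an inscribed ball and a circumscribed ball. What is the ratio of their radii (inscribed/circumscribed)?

r_in = 3/2 (half the side); r_out = 3√2/2 (half the diagonal). Ratio = 1/√2 ≈ 0.707107.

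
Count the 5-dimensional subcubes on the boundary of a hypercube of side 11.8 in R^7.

An n-cube has C(n,k)·2^(n-k) k-faces. Here C(7,5)·2^2 = 21·4 = 84.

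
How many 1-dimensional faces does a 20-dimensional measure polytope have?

Choose 1 of 20 axes to span the face (C(20,1) = 20 ways), then fix each of the remaining 19 coordinates at one of its two extreme values (2^19 = 524288 ways): 20·524288 = 10485760.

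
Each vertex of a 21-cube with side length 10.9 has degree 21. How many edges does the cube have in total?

Each of the 2^21 = 2097152 vertices has degree 21; total edges = 21·2^21/2 = 22020096.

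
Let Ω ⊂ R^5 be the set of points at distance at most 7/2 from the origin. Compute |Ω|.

V = 16807·π^2/60 ≈ 2764.64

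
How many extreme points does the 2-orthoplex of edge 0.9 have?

The vertices are ±e_1, ..., ±e_2, so there are 2·2 = 4.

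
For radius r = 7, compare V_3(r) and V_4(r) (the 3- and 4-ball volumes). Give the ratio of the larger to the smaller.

V_3(7) ≈ 1436.76, V_4(7) ≈ 11848.5. The 4-ball is larger by a factor of 8.247.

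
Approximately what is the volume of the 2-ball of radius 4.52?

The n-ball volume is π^(n/2)·r^n/Γ(n/2+1). With n=2, r=4.52: V ≈ 64.184.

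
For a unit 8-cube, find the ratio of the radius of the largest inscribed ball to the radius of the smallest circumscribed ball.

r_in / r_out = (1/2) / (1√8/2) = 1/√8 ≈ 0.353553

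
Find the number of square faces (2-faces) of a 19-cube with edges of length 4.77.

An n-cube has C(n,k)·2^(n-k) k-faces. Here C(19,2)·2^17 = 171·131072 = 22413312.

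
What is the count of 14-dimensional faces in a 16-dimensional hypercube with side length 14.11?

Number of 14-faces = C(16,14) · 2^(16-14) = 120 · 4 = 480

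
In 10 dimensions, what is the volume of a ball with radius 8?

V = 134217728·π^5/15 ≈ 2.73822e+09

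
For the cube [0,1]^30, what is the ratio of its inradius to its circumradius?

For an n-cube of any side s, the inradius is s/2 and the circumradius is s√n/2, so the ratio is 1/√30 ≈ 0.182574.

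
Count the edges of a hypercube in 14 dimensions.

Number of 1-faces = C(14,1)·2^(14-1) = 14·8192 = 114688.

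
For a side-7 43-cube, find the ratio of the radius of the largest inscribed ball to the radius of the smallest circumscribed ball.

For an n-cube of any side s, the inradius is s/2 and the circumradius is s√n/2, so the ratio is 1/√43 ≈ 0.152499.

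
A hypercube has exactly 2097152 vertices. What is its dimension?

The n-cube has 2^n vertices, and 2097152 = 2^21, so n = 21.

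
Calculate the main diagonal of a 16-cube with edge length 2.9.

Diagonal = √16 · 2.9 = 11.6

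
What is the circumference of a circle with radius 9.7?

The surface area of an n-ball is 2π^(n/2) r^(n-1) / Γ(n/2). For n=2, r=9.7: 2πr = 2π·9.7 ≈ 60.9469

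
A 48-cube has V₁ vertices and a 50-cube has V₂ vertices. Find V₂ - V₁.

V₁ = 2^48 = 281474976710656. V₂ = 2^50 = 1125899906842624. V₂ - V₁ = 844424930131968.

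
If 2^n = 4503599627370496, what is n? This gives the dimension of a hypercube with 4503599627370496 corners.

2^n = 4503599627370496 ⇒ n = log_2(4503599627370496) = 52.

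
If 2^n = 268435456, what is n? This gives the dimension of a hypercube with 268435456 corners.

The n-cube has 2^n vertices, and 268435456 = 2^28, so n = 28.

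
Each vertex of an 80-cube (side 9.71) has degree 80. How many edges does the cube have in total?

An n-cube has n·2^(n-1) edges. With n = 80: 80·604462909807314587353088 = 48357032784585166988247040.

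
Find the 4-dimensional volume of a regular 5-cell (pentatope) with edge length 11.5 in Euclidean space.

V = (11.5^4 / 4!) · √((4+1) / 2^4) ≈ 407.385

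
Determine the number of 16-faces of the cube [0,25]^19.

Number of 16-faces = C(19,16) · 2^(19-16) = 969 · 8 = 7752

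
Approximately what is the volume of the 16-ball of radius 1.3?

Volume = π^{16/2}·(1.3)^16/Γ(9) ≈ 15.6593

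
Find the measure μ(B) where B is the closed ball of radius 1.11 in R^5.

The n-ball volume is π^(n/2)·r^n/Γ(n/2+1). With n=5, r=1.11: V ≈ 8.86979.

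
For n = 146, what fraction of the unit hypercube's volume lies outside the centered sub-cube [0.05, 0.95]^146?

The inner cube has side 1-2·0.05 = 0.9 and volume (0.9)^146 ≈ 2.086e-07, so the shell holds 0.9999997914 of the volume.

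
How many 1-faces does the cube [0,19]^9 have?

Number of 1-faces = C(9,1)·2^(9-1) = 9·256 = 2304.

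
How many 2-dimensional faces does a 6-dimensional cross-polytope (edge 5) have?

An n-cross-polytope has 2^(k+1)·C(n,k+1) k-faces. Here 2^3·C(6,3) = 8·20 = 160.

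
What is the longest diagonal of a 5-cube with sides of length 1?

The space diagonal of an n-cube of side s is s√n. Here 1·√5 ≈ 2.23607.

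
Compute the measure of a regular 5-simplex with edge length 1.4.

V = (1.4^5 / 5!) · √((5+1) / 2^5) ≈ 0.0194071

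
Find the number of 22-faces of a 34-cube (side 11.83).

f_22(34-cube) = (34 choose 22) · 2^12 = 2246058147840.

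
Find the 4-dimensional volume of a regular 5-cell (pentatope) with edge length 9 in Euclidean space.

For a regular n-simplex with edge a, V = (a^n / n!)·√((n+1)/2^n). With a=9, n=4: V ≈ 152.821.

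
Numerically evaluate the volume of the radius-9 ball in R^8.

Volume = π^{8/2}·(9)^8/Γ(5) = 14348907·π^4/8 ≈ 1.74714e+08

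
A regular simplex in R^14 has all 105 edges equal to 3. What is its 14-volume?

V_14 = √(15) · 3^14 / (14! · 2^(14/2)) ≈ 1.66006e-06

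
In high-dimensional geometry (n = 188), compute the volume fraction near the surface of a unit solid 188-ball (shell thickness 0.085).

1 - (1-0.085)^188 ≈ 0.9999999441 ≈ 99.999994%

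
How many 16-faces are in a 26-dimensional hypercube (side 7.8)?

Number of 16-faces = C(26,16) · 2^(26-16) = 5311735 · 1024 = 5439216640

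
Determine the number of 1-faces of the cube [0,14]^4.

f_1(4-cube) = (4 choose 1) · 2^3 = 32.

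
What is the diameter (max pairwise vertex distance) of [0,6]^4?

Diagonal = √4 · 6 = 12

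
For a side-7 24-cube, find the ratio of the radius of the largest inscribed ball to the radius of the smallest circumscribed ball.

r_in = 7/2 (half the side); r_out = 7√24/2 (half the diagonal). Ratio = 1/√24 ≈ 0.204124.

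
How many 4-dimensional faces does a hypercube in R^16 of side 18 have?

Number of 4-faces = C(16,4) · 2^(16-4) = 1820 · 4096 = 7454720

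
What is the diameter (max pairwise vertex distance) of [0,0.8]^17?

d = √(0.8² + 0.8² + ... + 0.8²) [17 terms] = √(17·0.8²) = 0.8√17 ≈ 3.29848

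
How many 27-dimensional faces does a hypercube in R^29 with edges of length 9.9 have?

An n-cube has C(n,k)·2^(n-k) k-faces. Here C(29,27)·2^2 = 406·4 = 1624.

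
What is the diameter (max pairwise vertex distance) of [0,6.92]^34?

||(6.92,6.92,...,6.92)|| = √(34)·6.92 ≈ 40.3502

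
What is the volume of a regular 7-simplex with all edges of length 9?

For a regular n-simplex with edge a, V = (a^n / n!)·√((n+1)/2^n). With a=9, n=7: V ≈ 237.25.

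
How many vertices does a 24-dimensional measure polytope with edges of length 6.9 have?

Number of vertices = 2^24 = 16777216.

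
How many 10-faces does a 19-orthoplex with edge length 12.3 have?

Number of 10-faces = 2^(10+1) · C(19,10+1) = 2048 · 75582 = 154791936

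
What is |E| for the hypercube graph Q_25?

Each of the 2^25 = 33554432 vertices has degree 25; total edges = 25·2^25/2 = 419430400.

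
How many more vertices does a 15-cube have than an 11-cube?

The 15-cube has 2^15 = 32768 vertices. The 11-cube has 2^11 = 2048 vertices. Difference: 32768 - 2048 = 30720.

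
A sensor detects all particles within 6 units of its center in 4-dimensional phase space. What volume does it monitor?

V_4(6) = π^(4/2) · (6)^4 / Γ(4/2 + 1) = 648·π^2 ≈ 6395.5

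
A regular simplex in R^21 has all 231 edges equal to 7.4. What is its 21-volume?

Volume = 7.4^21 · √(22/2^21) / 21! ≈ 0.000113741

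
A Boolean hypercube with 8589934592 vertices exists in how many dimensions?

The n-cube has 2^n vertices, and 8589934592 = 2^33, so n = 33.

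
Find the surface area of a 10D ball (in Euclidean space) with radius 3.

The surface area of an n-ball is 2π^(n/2) r^(n-1) / Γ(n/2). For n=10, r=3: 6561·π^5/4 ≈ 501949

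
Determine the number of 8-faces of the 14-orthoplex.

f_8(14-orthoplex) = 2^9 · (14 choose 9) = 1025024.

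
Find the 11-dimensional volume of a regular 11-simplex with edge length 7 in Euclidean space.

V_11 = √(12) · 7^11 / (11! · 2^(11/2)) ≈ 3.79183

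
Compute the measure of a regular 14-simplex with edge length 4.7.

V = (4.7^14 / 14!) · √((14+1) / 2^14) ≈ 0.000890835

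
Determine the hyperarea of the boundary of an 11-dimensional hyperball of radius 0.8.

S_11(0.8) = 2·π^(11/2)·(0.8)^10 / Γ(11/2) ≈ 2.22535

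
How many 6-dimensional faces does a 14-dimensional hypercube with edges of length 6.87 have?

Choose 6 of 14 axes to span the face (C(14,6) = 3003 ways), then fix each of the remaining 8 coordinates at one of its two extreme values (2^8 = 256 ways): 3003·256 = 768768.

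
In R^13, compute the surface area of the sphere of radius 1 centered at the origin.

S_13(1) = 2·π^(13/2)·(1)^12 / Γ(13/2) = 128·π^6/10395 ≈ 11.8382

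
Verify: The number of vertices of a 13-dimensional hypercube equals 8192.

True. The 13-cube has 2^13 = 8192 vertices.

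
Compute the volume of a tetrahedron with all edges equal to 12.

Volume = (√2/12) · 12³ = 203.647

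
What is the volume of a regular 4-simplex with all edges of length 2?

V_4 = √(5) · 2^4 / (4! · 2^(4/2)) ≈ 0.372678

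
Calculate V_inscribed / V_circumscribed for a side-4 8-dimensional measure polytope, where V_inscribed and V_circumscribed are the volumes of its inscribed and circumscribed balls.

V_in / V_out = (r_in/r_out)^8 = (1/√8)^8 = 8^(-8/2) ≈ 0.000244141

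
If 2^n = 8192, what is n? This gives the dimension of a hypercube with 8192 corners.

The n-cube has 2^n vertices, and 8192 = 2^13, so n = 13.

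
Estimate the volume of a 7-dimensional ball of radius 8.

V = 33554432·π^3/105 ≈ 9.90855e+06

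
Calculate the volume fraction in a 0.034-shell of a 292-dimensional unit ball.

1 - (1-0.034)^292 ≈ 0.999959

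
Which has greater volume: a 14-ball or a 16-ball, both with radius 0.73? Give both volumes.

V_14(0.73) ≈ 0.00731372. V_16(0.73) ≈ 0.00153054. The 14-ball is larger.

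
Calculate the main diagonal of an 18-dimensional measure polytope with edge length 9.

||(9,9,...,9)|| = √(18)·9 ≈ 38.1838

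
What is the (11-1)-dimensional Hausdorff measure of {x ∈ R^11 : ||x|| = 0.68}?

The surface area of an n-ball is 2π^(n/2) r^(n-1) / Γ(n/2). For n=11, r=0.68: 0.438114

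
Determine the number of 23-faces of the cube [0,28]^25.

Choose 23 of 25 axes to span the face (C(25,23) = 300 ways), then fix each of the remaining 2 coordinates at one of its two extreme values (2^2 = 4 ways): 300·4 = 1200.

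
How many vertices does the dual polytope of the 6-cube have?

The 6-dimensional cross-polytope has 2n = 2·6 = 12 vertices.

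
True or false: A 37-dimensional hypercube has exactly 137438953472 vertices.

True. The 37-cube has 2^37 = 137438953472 vertices.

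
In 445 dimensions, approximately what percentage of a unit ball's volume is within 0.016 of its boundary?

1 - (1-0.016)^445 ≈ 0.999236 ≈ 99.92%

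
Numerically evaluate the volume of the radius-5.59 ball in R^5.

V_5(5.59) = π^(5/2) · (5.59)^5 / Γ(5/2 + 1) ≈ 28731.4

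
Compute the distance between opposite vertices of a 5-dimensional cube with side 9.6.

The space diagonal of an n-cube of side s is s√n. Here 9.6·√5 ≈ 21.4663.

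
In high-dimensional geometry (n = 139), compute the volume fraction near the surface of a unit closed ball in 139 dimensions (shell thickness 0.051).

1 - (1-0.051)^139 ≈ 0.999308 ≈ 99.93%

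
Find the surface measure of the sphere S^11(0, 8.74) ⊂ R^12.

S = n·V_n(r)/r = 12·V_12(8.74)/8.74 (volume-to-surface relation), giving 3.64228e+11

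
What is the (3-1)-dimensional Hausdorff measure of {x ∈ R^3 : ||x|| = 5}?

The surface area of an n-ball is 2π^(n/2) r^(n-1) / Γ(n/2). For n=3, r=5: 4πr² = 4π·(5)² ≈ 314.159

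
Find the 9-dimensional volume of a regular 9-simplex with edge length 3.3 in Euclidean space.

V = (3.3^9 / 9!) · √((9+1) / 2^9) ≈ 0.0178742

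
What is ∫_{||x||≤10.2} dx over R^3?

The n-ball volume is π^(n/2)·r^n/Γ(n/2+1). With n=3, r=10.2: V ≈ 4445.18.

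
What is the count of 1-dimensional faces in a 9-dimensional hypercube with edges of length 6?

An n-cube has C(n,k)·2^(n-k) k-faces. Here C(9,1)·2^8 = 9·256 = 2304.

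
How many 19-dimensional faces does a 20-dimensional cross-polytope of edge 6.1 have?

Number of 19-faces = 2^(19+1) · C(20,19+1) = 1048576 · 1 = 1048576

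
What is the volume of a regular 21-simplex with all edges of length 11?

V_21 = √(22) · 11^21 / (21! · 2^(21/2)) ≈ 0.469136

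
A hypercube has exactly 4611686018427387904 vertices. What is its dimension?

Since 2^n = 4611686018427387904, we have n = 62.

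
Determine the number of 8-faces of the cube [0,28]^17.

Number of 8-faces = C(17,8) · 2^(17-8) = 24310 · 512 = 12446720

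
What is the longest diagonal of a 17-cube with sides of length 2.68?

The space diagonal of an n-cube of side s is s√n. Here 2.68·√17 ≈ 11.0499.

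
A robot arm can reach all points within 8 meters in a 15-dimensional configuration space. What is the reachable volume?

V_15(8) = π^(15/2) · (8)^15 / Γ(15/2 + 1) = 9007199254740992·π^7/2027025 ≈ 1.34208e+13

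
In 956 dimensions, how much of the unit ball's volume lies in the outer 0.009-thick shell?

Shell fraction = 1 - (1-0.009)^956 ≈ 0.999824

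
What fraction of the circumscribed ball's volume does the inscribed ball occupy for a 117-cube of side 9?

Volume scales as r^n, and r_in/r_out = 1/√117, giving (1/√117)^117 ≈ 1.02595e-121.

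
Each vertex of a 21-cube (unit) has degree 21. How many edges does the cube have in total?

Each of the 2^21 = 2097152 vertices has degree 21; total edges = 21·2^21/2 = 22020096.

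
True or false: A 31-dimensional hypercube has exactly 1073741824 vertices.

False. The 31-cube has 2^31 = 2147483648 vertices.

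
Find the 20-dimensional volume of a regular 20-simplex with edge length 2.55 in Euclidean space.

V_20 = √(21) · 2.55^20 / (20! · 2^(20/2)) ≈ 2.48593e-13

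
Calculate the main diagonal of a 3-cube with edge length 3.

d = √(3² + 3² + ... + 3²) [3 terms] = √(3·3²) = 3√3 ≈ 5.19615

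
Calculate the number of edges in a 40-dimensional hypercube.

Number of 1-faces = C(40,1)·2^(40-1) = 40·549755813888 = 21990232555520.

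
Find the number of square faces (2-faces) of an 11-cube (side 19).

An n-cube has C(n,k)·2^(n-k) k-faces. Here C(11,2)·2^9 = 55·512 = 28160.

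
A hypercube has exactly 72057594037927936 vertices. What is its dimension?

Since 2^n = 72057594037927936, we have n = 56.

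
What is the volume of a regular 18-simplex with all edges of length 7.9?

V_18 = √(19) · 7.9^18 / (18! · 2^(18/2)) ≈ 0.0191009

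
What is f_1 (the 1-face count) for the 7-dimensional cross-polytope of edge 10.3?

f_1(7-orthoplex) = 2^2 · (7 choose 2) = 84.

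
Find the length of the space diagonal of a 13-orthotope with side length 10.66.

||(10.66,10.66,...,10.66)|| = √(13)·10.66 ≈ 38.4352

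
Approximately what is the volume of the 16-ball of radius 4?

The n-ball volume is π^(n/2)·r^n/Γ(n/2+1). With n=16, r=4: V = 33554432·π^8/315 ≈ 1.01074e+09.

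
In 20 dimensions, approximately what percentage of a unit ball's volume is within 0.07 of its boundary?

1 - (1-0.07)^20 ≈ 0.765761 ≈ 76.58%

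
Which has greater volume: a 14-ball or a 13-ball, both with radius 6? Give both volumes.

V_14(6.0) ≈ 4.69609e+10. V_13(6.0) ≈ 1.18934e+10. The 14-ball is larger.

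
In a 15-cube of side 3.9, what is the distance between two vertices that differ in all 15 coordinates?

The space diagonal of an n-cube of side s is s√n. Here 3.9·√15 ≈ 15.1046.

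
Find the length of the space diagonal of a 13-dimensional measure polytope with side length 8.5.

The space diagonal of an n-cube of side s is s√n. Here 8.5·√13 ≈ 30.6472.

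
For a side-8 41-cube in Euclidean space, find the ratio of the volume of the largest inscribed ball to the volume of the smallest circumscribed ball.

The radii are 8/2 and 8√41/2, so the volume ratio is (1/√41)^41 = 41^{-41/2} ≈ 8.66824e-34.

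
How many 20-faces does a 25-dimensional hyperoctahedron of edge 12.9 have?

Each 20-face is the convex hull of 21 vertices, one chosen as ±e_i from each of 21 distinct axes: 2^21·C(25,21) = 26528972800.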